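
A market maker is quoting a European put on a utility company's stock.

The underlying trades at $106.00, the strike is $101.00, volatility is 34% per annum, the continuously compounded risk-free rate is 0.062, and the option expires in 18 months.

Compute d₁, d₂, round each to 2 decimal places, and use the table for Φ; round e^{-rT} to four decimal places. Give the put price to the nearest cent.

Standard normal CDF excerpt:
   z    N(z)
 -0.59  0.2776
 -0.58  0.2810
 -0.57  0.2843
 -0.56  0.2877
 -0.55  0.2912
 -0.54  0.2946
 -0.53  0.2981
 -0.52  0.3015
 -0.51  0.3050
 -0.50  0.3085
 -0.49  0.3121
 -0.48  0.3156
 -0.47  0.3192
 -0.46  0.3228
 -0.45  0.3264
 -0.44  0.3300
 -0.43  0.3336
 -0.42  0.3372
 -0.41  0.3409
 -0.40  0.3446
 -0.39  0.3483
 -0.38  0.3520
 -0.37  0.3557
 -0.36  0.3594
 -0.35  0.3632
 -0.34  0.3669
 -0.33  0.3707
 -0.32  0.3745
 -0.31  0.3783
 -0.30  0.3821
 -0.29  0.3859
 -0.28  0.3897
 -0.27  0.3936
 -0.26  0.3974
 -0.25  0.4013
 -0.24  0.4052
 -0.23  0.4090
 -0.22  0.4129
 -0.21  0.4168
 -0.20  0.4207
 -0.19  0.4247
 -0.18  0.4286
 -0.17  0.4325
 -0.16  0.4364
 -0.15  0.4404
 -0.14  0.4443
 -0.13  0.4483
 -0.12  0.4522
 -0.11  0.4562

T = 1.5;  σ√T = 0.4164
ln(S/K) + (r + σ²/2)T = ln(106/101) + (0.062 + 0.34²/2)·1.5 = 0.0483 + 0.1797 = 0.2280
d₁ = 0.2280 / 0.4164 = 0.5476 ≈ 0.55
d₂ = d₁ − σ√T = 0.5476 − 0.4164 = 0.1312 ≈ 0.13
exp(−rT) = exp(−0.062·1.5) = 0.9112
N(−d₂) = N(-0.13) = 0.4483;  N(−d₁) = N(-0.55) = 0.2912
P = 101·0.9112·0.4483 − 106·0.2912 = 41.2576 − 30.8672 = 10.3904

$10.39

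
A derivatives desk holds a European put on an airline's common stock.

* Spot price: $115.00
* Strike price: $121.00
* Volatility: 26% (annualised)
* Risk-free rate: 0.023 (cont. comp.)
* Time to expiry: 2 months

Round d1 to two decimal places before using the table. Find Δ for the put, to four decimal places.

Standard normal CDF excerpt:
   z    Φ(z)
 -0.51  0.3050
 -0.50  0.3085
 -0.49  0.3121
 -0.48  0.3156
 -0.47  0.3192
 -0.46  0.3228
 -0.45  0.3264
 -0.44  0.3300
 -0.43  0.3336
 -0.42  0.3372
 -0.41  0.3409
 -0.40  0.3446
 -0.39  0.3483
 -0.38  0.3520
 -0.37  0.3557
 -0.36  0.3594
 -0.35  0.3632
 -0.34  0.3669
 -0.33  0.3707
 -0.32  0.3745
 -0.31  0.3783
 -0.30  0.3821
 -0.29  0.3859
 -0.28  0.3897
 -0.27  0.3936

-0.6517

σ√T = 0.26 × 0.4082 = 0.1061
d₁ = [ln(115/121) + (0.023 + 0.26²/2)·0.1667] / 0.1061 = [-0.0509 + 0.0095] / 0.1061 = -0.3900 ≈ -0.39
N(d₁) = N(-0.39) = 0.3483
Δ_put = N(d₁) − 1 = 0.3483 − 1 = -0.6517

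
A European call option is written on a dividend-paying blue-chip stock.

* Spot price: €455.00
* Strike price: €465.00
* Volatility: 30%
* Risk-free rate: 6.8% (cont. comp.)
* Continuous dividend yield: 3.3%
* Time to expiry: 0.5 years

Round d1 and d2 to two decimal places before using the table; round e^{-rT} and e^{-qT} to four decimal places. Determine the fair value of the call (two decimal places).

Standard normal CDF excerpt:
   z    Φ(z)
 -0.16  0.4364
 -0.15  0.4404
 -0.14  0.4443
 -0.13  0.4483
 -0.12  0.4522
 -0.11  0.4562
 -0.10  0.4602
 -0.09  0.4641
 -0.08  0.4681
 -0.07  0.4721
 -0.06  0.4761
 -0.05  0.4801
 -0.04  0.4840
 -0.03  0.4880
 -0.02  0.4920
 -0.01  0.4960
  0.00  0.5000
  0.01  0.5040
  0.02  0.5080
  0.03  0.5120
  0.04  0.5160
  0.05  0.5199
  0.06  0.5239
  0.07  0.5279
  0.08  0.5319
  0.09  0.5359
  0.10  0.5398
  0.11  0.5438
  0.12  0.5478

€38.34

T = 0.5;  σ√T = 0.2121
d₁ = [ln(455/465) + (0.068 − 0.033 + 0.3²/2)·0.5] / 0.2121 = [-0.0217 + 0.0400] / 0.2121 = 0.0861 → 0.09
d₂ = d₁ − σ√T = 0.0861 − 0.2121 = -0.1261 → -0.13
exp(−qT) = exp(−0.033·0.5) = 0.9836;  exp(−rT) = exp(−0.068·0.5) = 0.9666
C = 455·0.9836·N(0.09) − 465·0.9666·N(-0.13) = 455·0.9836·0.5359 − 465·0.9666·0.4483 = 239.8356 − 201.4970 = 38.3387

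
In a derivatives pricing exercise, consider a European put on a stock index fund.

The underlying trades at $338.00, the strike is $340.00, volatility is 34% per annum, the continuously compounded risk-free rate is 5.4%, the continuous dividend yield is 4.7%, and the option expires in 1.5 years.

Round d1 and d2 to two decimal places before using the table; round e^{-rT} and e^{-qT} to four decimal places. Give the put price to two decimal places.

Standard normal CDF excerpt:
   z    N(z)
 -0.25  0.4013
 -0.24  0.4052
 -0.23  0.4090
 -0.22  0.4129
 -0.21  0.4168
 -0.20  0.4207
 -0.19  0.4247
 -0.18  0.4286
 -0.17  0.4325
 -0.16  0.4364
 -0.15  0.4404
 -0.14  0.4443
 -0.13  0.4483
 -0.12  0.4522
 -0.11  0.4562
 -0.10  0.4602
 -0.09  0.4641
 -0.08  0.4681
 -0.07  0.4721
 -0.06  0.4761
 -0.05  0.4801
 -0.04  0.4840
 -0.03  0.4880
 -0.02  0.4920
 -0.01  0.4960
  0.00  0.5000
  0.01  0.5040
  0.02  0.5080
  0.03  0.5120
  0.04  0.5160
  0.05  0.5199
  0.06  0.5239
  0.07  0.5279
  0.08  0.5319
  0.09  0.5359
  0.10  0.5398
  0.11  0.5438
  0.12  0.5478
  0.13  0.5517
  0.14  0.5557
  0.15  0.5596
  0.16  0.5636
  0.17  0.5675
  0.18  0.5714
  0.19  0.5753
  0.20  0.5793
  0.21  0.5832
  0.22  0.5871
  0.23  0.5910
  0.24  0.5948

$51.58

σ√T = 0.34·√1.5 = 0.4164
d₁ = [ln(338/340) + (0.054 − 0.047 + 0.34²/2)·1.5] / 0.4164 = [-0.0059 + 0.0972] / 0.4164 = 0.2193 ⇒ 0.22
d₂ = d₁ − σ√T = 0.2193 − 0.4164 = -0.1972 ⇒ -0.20
e^(−qT) = e^(−0.047·1.5) = 0.9319;  e^(−rT) = e^(−0.054·1.5) = 0.9222
N(−d₂) = N(0.20) = 0.5793;  N(−d₁) = N(-0.22) = 0.4129
P = 340·0.9222·0.5793 − 338·0.9319·0.4129 = 181.6384 − 130.0562 = 51.5822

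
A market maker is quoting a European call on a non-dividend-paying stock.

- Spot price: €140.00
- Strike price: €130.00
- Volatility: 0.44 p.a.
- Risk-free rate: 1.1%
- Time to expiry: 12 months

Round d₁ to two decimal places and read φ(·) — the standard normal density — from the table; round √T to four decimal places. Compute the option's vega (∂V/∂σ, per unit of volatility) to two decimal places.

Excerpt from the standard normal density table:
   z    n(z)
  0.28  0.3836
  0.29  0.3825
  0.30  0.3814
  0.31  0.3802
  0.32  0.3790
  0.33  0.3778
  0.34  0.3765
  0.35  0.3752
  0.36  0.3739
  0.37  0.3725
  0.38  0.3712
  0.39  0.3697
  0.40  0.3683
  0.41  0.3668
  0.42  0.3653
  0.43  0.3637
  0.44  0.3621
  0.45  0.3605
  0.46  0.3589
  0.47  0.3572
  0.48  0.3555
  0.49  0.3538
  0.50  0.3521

51.35

T = 1;  σ√T = 0.4400
d₁ = [ln(140/130) + (0.011 + 0.44²/2)·1] / 0.4400 = [0.0741 + 0.1078] / 0.4400 = 0.4134 → 0.41
√T = √1 = 1.0000
φ(d₁) = φ(0.41) = 0.3668
vega = S·φ(d₁)·√T = 140·0.3668·1.0000 = 51.3520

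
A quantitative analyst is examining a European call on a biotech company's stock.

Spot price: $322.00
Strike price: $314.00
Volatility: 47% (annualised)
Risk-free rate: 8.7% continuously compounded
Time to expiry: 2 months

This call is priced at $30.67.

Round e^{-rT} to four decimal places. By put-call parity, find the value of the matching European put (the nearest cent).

$18.15

e^(−rT) = e^(−0.087·0.1667) = 0.9856
Put-call parity: C − P = S − K·e^(−rT) = 322 − 314·0.9856 = 322 − 309.4784 = 12.5216
P = C − (C − P) = 30.67 − (12.5216) = 18.1484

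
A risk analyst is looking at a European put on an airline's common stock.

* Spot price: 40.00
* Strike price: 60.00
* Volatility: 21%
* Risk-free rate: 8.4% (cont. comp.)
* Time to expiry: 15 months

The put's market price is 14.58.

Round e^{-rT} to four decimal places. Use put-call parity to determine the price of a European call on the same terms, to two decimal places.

exp(−rT) = exp(−0.084·1.25) = 0.9003
Put-call parity: C − P = S − K·e^(−rT) = 40 − 60·0.9003 = 40 − 54.0180 = -14.0180
C = P + (C − P) = 14.58 + (-14.0180) = 0.5620

0.56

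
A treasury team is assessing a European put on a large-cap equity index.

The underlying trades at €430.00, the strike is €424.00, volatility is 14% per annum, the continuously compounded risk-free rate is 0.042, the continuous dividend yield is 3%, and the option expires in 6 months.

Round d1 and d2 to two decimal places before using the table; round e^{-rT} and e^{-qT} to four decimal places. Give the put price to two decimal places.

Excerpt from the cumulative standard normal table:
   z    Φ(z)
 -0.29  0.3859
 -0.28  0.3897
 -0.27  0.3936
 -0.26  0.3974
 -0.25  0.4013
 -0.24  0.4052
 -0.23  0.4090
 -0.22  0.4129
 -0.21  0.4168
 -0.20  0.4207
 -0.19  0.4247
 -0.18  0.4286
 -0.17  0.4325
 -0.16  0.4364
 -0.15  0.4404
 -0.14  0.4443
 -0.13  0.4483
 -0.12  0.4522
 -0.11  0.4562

T = 0.5;  σ√T = 0.0990
d₁ = [ln(430/424) + (0.042 − 0.03 + 0.14²/2)·0.5] / 0.0990 = [0.0141 + 0.0109] / 0.0990 = 0.2521 ≈ 0.25
d₂ = d₁ − σ√T = 0.2521 − 0.0990 = 0.1531 ≈ 0.15
exp(−qT) = exp(−0.03·0.5) = 0.9851;  exp(−rT) = exp(−0.042·0.5) = 0.9792
N(−d₂) = N(-0.15) = 0.4404;  N(−d₁) = N(-0.25) = 0.4013
P = 424·0.9792·0.4404 − 430·0.9851·0.4013 = 182.8456 − 169.9879 = 12.8578

€12.86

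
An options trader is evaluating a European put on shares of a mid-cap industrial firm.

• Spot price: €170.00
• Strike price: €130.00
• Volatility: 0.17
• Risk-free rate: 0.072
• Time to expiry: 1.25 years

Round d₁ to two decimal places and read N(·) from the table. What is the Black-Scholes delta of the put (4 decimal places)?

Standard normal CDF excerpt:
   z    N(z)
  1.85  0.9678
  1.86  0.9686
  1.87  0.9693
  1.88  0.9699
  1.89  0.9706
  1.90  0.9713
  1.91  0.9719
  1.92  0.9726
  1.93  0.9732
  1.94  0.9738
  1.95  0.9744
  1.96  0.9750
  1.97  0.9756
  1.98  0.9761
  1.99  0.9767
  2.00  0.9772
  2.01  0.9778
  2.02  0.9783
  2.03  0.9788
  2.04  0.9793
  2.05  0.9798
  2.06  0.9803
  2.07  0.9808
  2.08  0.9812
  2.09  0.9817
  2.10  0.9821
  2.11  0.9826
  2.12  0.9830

-0.0239

σ√T = 0.17·√1.25 = 0.1901
d₁ = [ln(170/130) + (0.072 + ½·0.17²)·1.25] / (σ√T) = (0.2683 + 0.1081) / 0.1901 = 1.9800 ⇒ 1.98
N(d₁) = N(1.98) = 0.9761
Δ_put = N(d₁) − 1 = 0.9761 − 1 = -0.0239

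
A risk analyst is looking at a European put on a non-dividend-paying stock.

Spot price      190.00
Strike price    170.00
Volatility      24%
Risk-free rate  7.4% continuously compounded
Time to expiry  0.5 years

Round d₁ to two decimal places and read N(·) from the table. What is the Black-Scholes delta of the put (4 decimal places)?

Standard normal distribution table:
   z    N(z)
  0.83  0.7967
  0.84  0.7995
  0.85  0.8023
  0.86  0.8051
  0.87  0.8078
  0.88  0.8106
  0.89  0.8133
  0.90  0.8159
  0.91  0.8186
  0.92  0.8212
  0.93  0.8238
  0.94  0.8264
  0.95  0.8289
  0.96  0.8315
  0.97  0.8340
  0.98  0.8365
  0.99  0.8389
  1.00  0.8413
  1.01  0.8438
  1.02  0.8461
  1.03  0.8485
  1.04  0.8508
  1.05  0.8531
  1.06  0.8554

-0.1685

T = 0.5;  σ√T = 0.1697
ln(S/K) + (r + σ²/2)T = ln(190/170) + (0.074 + 0.24²/2)·0.5 = 0.1112 + 0.0514 = 0.1626
d₁ = 0.1626 / 0.1697 = 0.9583 ⇒ 0.96
N(d₁) = N(0.96) = 0.8315
Δ_put = N(d₁) − 1 = 0.8315 − 1 = -0.1685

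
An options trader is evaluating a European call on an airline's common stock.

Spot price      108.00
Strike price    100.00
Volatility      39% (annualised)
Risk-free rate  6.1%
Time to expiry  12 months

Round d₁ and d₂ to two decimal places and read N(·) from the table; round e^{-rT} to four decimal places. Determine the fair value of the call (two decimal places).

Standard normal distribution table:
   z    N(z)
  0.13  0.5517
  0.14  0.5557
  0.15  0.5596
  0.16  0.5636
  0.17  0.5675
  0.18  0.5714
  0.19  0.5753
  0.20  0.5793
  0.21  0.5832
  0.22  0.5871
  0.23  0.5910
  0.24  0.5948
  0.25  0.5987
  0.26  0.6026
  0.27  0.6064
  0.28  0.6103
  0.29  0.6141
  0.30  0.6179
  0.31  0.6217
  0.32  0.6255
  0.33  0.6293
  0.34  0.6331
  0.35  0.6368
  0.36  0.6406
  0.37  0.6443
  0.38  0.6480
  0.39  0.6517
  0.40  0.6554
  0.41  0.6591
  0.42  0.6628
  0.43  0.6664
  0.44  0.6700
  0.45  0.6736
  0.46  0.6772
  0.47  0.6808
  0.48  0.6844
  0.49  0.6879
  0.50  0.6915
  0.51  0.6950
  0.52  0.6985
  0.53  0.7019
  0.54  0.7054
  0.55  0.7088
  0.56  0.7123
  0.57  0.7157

σ√T = 0.39 × 1.0000 = 0.3900
d₁ = [ln(108/100) + (0.061 + ½·0.39²)·1] / (σ√T) = (0.0770 + 0.1371) / 0.3900 = 0.5487 ⇒ 0.55
d₂ = 0.5487 − 0.3900 = 0.1587 ⇒ 0.16
exp(−rT) = exp(−0.061·1) = 0.9408
N(d₁) = N(0.55) = 0.7088;  N(d₂) = N(0.16) = 0.5636
C = 108·0.7088 − 100·0.9408·0.5636 = 76.5504 − 53.0235 = 23.5269

23.53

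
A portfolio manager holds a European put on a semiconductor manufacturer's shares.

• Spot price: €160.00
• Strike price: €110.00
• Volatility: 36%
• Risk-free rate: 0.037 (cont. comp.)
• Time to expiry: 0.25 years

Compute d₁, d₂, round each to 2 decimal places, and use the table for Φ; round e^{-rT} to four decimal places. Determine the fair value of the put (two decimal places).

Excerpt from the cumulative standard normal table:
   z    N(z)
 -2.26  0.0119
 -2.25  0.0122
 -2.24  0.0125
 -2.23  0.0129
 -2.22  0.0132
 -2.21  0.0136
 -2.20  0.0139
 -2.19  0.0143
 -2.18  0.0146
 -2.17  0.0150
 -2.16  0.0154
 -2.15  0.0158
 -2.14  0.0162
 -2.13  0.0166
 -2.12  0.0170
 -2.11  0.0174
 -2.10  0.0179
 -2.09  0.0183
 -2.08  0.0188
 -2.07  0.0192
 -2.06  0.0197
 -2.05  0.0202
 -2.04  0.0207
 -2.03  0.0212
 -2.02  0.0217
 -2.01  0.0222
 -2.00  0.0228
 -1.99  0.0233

€0.14

σ√T = 0.36 × 0.5000 = 0.1800
d₁ = [ln(160/110) + (0.037 + 0.36²/2)·0.25] / 0.1800 = [0.3747 + 0.0255] / 0.1800 = 2.2230 → 2.22
d₂ = d₁ − σ√T = 2.2230 − 0.1800 = 2.0430 → 2.04
e^(−rT) = e^(−0.037·0.25) = 0.9908
P = 110·0.9908·N(-2.04) − 160·N(-2.22) = 110·0.9908·0.0207 − 160·0.0132 = 2.2561 − 2.1120 = 0.1441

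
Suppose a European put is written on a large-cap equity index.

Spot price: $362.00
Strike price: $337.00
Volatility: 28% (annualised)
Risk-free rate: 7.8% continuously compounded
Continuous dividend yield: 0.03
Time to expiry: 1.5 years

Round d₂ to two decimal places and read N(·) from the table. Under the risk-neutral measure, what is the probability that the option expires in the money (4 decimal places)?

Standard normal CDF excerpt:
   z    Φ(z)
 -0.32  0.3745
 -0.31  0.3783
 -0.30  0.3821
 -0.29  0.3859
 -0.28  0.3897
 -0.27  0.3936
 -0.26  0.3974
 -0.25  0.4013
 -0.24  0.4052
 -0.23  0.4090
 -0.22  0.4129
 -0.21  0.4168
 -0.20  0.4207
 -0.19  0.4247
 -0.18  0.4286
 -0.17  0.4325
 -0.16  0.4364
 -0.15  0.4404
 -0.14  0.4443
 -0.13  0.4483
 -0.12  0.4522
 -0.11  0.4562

σ√T = 0.28 × 1.2247 = 0.3429
d₁ = [ln(362/337) + (0.078 − 0.03 + 0.28²/2)·1.5] / 0.3429 = [0.0716 + 0.1308] / 0.3429 = 0.5901 → 0.59
d₂ = d₁ − σ√T = 0.5901 − 0.3429 = 0.2472 → 0.25
Risk-neutral Pr[S_T < K] = N(−d₂) = N(-0.25) = 0.4013

0.4013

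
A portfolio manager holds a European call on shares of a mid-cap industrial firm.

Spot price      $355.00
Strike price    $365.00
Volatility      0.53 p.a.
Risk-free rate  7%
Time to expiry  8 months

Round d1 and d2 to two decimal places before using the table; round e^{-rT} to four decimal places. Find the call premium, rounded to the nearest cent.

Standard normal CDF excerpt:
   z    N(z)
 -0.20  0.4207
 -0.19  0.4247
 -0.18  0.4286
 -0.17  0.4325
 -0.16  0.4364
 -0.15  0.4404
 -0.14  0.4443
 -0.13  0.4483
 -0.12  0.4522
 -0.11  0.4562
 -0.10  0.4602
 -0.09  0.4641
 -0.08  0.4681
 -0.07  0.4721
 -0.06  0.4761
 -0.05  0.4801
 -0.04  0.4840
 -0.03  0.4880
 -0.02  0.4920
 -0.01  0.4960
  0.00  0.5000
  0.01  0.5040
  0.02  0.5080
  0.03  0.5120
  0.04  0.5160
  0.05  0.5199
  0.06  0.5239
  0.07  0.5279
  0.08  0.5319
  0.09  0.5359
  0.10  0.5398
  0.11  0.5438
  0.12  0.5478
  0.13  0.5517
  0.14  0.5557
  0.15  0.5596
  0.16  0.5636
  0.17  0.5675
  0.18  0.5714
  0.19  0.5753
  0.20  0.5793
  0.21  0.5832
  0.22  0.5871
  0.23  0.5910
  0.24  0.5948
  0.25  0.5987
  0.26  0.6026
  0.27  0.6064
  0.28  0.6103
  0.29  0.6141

$63.26

T = 0.6667;  σ√T = 0.4327
d₁ = [ln(355/365) + (0.07 + 0.53²/2)·0.6667] / 0.4327 = [-0.0278 + 0.1403] / 0.4327 = 0.2600 ≈ 0.26
d₂ = d₁ − σ√T = 0.2600 − 0.4327 = -0.1727 ≈ -0.17
exp(−rT) = exp(−0.07·0.6667) = 0.9544
C = 355·N(0.26) − 365·0.9544·N(-0.17) = 355·0.6026 − 365·0.9544·0.4325 = 213.9230 − 150.6640 = 63.2590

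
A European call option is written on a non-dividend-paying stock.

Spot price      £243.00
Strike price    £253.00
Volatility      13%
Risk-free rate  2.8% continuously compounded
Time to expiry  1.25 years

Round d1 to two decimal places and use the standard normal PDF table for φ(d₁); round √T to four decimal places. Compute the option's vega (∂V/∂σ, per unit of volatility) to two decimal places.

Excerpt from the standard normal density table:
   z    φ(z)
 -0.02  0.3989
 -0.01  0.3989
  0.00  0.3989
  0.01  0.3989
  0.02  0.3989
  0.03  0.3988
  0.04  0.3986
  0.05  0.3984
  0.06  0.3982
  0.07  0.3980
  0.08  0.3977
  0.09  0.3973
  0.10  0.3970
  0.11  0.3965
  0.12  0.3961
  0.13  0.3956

σ√T = 0.13 × 1.1180 = 0.1453
ln(S/K) + (r + σ²/2)T = ln(243/253) + (0.028 + 0.13²/2)·1.25 = -0.0403 + 0.0456 = 0.0052
d₁ = 0.0052 / 0.1453 = 0.0360 ≈ 0.04
√T = √1.25 = 1.1180
φ(d₁) = φ(0.04) = 0.3986
vega = S·φ(d₁)·√T = 243·0.3986·1.1180 = 108.2893
(The put has the same vega.)

108.29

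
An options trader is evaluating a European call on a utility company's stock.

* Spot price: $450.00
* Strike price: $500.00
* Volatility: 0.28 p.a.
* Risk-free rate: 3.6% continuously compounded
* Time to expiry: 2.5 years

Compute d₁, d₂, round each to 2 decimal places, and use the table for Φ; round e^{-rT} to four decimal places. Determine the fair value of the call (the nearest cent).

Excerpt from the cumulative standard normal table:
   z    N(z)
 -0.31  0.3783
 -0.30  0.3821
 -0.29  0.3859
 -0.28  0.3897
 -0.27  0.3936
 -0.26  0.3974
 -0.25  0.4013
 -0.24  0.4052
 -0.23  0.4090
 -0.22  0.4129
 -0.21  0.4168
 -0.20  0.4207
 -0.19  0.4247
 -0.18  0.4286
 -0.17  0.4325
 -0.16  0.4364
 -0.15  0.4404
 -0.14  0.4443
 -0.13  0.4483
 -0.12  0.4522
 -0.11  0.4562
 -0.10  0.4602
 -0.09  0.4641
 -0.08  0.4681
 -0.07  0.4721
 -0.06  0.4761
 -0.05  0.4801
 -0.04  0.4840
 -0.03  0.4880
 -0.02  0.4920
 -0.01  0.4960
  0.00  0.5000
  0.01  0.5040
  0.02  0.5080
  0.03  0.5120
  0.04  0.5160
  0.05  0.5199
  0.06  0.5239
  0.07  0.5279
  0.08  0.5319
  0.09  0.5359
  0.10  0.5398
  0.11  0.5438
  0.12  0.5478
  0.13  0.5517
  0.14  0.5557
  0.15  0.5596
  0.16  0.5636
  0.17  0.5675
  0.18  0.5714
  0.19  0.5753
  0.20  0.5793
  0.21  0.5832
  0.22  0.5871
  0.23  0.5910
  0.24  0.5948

$77.29

σ√T = 0.28·√2.5 = 0.4427
d₁ = [ln(450/500) + (0.036 + ½·0.28²)·2.5] / (σ√T) = (-0.1054 + 0.1880) / 0.4427 = 0.1867 which rounds to 0.19
d₂ = 0.1867 − 0.4427 = -0.2561 which rounds to -0.26
e^(−rT) = e^(−0.036·2.5) = 0.9139
N(d₁) = N(0.19) = 0.5753;  N(d₂) = N(-0.26) = 0.3974
C = 450·0.5753 − 500·0.9139·0.3974 = 258.8850 − 181.5919 = 77.2931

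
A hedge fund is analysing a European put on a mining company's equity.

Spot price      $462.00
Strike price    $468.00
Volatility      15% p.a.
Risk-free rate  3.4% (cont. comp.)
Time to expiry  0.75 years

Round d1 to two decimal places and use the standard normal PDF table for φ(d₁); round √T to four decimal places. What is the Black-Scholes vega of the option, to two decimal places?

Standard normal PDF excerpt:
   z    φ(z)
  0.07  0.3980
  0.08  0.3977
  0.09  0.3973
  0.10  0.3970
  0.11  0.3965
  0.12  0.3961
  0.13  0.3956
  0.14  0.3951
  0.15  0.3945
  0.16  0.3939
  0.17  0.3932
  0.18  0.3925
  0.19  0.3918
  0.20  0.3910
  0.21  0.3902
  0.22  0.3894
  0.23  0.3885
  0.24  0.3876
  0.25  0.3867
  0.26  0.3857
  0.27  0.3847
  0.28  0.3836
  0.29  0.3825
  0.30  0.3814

T = 0.75;  σ√T = 0.1299
d₁ = [ln(462/468) + (0.034 + 0.15²/2)·0.75] / 0.1299 = [-0.0129 + 0.0339] / 0.1299 = 0.1619 ≈ 0.16
√T = √0.75 = 0.8660
φ(d₁) = φ(0.16) = 0.3939
vega = S·φ(d₁)·√T = 462·0.3939·0.8660 = 157.5962

157.60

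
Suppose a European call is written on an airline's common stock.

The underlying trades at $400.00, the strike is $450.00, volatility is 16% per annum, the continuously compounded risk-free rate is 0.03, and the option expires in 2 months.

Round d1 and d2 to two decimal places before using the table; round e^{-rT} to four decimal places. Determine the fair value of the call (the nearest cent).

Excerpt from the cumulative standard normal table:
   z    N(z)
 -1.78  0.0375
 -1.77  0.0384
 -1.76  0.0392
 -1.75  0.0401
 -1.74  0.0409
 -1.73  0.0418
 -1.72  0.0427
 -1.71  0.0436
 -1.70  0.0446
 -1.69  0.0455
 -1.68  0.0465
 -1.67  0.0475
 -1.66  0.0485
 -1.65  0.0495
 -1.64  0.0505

$0.65

T = 0.1667;  σ√T = 0.0653
ln(S/K) + (r + σ²/2)T = ln(400/450) + (0.03 + 0.16²/2)·0.1667 = -0.1178 + 0.0071 = -0.1106
d₁ = -0.1106 / 0.0653 = -1.6940 ≈ -1.69
d₂ = d₁ − σ√T = -1.6940 − 0.0653 = -1.7593 ≈ -1.76
exp(−rT) = exp(−0.03·0.1667) = 0.9950
C = 400·N(-1.69) − 450·0.9950·N(-1.76) = 400·0.0455 − 450·0.9950·0.0392 = 18.2000 − 17.5518 = 0.6482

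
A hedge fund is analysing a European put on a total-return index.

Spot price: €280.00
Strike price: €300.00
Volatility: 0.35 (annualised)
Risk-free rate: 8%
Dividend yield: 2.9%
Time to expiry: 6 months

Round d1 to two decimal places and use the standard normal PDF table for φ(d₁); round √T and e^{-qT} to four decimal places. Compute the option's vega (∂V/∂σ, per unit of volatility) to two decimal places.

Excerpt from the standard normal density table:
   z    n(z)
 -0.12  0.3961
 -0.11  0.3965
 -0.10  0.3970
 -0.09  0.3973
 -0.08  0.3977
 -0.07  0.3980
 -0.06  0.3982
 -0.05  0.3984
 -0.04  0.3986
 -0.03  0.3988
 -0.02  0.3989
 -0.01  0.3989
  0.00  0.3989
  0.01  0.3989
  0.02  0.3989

77.74

T = 0.5;  σ√T = 0.2475
d₁ = [ln(280/300) + (0.08 − 0.029 + 0.35²/2)·0.5] / 0.2475 = [-0.0690 + 0.0561] / 0.2475 = -0.0520 which rounds to -0.05
√T = √0.5 = 0.7071
φ(d₁) = φ(-0.05) = 0.3984
e^(−qT) = e^(−0.029·0.5) = 0.9856
vega = S·e^(−qT)·φ(d₁)·√T = 280·0.9856·0.3984·0.7071 = 77.7426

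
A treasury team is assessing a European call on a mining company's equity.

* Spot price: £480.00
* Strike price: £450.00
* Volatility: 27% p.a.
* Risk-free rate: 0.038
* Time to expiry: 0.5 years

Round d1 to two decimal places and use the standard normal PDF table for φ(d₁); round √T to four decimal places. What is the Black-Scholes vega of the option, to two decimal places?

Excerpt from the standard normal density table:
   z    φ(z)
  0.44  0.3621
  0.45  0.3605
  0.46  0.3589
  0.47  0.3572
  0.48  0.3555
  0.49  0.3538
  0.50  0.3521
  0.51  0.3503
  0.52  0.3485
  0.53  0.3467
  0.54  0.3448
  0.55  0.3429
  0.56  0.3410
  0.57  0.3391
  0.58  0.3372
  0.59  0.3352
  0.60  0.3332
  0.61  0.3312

σ√T = 0.27 × 0.7071 = 0.1909
d₁ = [ln(480/450) + (0.038 + 0.27²/2)·0.5] / 0.1909 = [0.0645 + 0.0372] / 0.1909 = 0.5330 which rounds to 0.53
√T = √0.5 = 0.7071
φ(d₁) = φ(0.53) = 0.3467
vega = S·φ(d₁)·√T = 480·0.3467·0.7071 = 117.6728

117.67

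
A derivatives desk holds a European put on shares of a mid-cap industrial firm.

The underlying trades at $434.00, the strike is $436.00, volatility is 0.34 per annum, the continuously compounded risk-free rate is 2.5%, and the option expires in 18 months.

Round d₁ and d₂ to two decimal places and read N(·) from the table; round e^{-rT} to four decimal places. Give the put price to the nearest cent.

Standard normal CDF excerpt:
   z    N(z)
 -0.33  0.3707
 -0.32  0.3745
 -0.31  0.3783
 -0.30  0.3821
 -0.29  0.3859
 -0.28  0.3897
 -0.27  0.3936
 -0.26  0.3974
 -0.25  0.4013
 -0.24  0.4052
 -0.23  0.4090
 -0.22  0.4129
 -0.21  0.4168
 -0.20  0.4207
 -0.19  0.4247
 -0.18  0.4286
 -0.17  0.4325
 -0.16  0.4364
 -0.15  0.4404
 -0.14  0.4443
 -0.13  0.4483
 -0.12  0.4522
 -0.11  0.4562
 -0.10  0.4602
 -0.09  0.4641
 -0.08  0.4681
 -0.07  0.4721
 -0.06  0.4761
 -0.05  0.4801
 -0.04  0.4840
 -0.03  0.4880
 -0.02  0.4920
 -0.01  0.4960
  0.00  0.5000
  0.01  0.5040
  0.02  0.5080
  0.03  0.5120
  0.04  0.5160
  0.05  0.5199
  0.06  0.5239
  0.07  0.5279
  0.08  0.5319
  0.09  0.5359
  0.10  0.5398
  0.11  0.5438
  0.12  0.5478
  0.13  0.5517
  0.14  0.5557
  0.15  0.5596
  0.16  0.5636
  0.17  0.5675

σ√T = 0.34·√1.5 = 0.4164
d₁ = [ln(434/436) + (0.025 + 0.34²/2)·1.5] / 0.4164 = [-0.0046 + 0.1242] / 0.4164 = 0.2872 → 0.29
d₂ = d₁ − σ√T = 0.2872 − 0.4164 = -0.1292 → -0.13
exp(−rT) = exp(−0.025·1.5) = 0.9632
P = 436·0.9632·N(0.13) − 434·N(-0.29) = 436·0.9632·0.5517 − 434·0.3859 = 231.6893 − 167.4806 = 64.2087

$64.21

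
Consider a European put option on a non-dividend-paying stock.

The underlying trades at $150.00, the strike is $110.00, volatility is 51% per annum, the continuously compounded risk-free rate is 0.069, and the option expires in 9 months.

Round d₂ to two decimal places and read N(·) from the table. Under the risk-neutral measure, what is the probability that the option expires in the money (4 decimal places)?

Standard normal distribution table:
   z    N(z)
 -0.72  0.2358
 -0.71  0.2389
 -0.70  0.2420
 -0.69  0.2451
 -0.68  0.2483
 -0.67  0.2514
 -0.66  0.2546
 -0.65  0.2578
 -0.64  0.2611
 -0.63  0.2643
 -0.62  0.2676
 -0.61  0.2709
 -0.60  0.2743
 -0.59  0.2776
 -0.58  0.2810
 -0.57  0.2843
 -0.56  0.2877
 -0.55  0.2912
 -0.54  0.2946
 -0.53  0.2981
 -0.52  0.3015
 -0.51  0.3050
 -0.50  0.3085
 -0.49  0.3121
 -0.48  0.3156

σ√T = 0.51 × 0.8660 = 0.4417
d₁ = [ln(150/110) + (0.069 + 0.51²/2)·0.75] / 0.4417 = [0.3102 + 0.1493] / 0.4417 = 1.0402 → 1.04
d₂ = d₁ − σ√T = 1.0402 − 0.4417 = 0.5986 → 0.60
Pr(exercise) under Q = N(−d₂) = N(-0.60) = 0.2743

0.2743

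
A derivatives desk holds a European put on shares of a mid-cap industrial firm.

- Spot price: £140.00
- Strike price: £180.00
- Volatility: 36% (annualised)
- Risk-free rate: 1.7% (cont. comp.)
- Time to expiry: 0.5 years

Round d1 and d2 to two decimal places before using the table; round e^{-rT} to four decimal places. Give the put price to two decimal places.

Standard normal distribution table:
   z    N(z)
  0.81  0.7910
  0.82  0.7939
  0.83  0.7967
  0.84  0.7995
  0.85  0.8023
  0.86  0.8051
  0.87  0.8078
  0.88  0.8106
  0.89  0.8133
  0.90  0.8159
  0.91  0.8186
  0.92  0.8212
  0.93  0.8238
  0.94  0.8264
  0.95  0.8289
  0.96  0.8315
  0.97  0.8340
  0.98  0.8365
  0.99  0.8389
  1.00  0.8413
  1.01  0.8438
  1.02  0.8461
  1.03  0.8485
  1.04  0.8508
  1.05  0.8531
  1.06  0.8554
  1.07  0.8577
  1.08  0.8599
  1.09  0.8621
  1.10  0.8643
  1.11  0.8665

T = 0.5;  σ√T = 0.2546
d₁ = [ln(140/180) + (0.017 + 0.36²/2)·0.5] / 0.2546 = [-0.2513 + 0.0409] / 0.2546 = -0.8266 → -0.83
d₂ = d₁ − σ√T = -0.8266 − 0.2546 = -1.0811 → -1.08
e^(−rT) = e^(−0.017·0.5) = 0.9915
N(−d₂) = N(1.08) = 0.8599;  N(−d₁) = N(0.83) = 0.7967
P = 180·0.9915·0.8599 − 140·0.7967 = 153.4664 − 111.5380 = 41.9284

£41.93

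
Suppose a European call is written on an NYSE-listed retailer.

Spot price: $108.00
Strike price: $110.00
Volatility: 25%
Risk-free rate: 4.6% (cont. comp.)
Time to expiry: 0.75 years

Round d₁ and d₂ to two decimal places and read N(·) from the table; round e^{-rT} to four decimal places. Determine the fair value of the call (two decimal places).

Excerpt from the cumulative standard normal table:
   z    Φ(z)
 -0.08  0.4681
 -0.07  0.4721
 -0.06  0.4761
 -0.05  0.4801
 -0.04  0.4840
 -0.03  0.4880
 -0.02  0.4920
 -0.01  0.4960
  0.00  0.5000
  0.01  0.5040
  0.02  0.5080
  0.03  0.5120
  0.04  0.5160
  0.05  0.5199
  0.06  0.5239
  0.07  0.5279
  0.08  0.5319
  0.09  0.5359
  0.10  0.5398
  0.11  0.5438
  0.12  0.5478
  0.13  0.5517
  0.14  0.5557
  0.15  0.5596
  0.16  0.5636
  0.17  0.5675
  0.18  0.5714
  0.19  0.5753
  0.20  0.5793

T = 0.75;  σ√T = 0.2165
d₁ = [ln(108/110) + (0.046 + 0.25²/2)·0.75] / 0.2165 = [-0.0183 + 0.0579] / 0.2165 = 0.1829 → 0.18
d₂ = d₁ − σ√T = 0.1829 − 0.2165 = -0.0337 → -0.03
exp(−rT) = exp(−0.046·0.75) = 0.9661
N(d₁) = N(0.18) = 0.5714;  N(d₂) = N(-0.03) = 0.4880
C = 108·0.5714 − 110·0.9661·0.4880 = 61.7112 − 51.8602 = 9.8510

$9.85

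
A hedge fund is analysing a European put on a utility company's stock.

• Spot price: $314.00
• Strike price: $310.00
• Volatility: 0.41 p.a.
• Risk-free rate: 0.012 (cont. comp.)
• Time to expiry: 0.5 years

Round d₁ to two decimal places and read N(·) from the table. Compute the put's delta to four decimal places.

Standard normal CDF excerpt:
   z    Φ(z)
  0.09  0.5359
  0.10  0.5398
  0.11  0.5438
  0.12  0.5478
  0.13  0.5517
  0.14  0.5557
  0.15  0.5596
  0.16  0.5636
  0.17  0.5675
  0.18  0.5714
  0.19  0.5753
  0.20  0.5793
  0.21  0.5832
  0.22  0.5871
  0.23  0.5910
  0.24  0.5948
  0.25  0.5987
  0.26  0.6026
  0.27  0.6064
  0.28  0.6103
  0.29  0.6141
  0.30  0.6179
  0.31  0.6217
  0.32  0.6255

-0.4168

T = 0.5;  σ√T = 0.2899
d₁ = [ln(314/310) + (0.012 + 0.41²/2)·0.5] / 0.2899 = [0.0128 + 0.0480] / 0.2899 = 0.2099 → 0.21
N(d₁) = N(0.21) = 0.5832
Δ_put = N(d₁) − 1 = 0.5832 − 1 = -0.4168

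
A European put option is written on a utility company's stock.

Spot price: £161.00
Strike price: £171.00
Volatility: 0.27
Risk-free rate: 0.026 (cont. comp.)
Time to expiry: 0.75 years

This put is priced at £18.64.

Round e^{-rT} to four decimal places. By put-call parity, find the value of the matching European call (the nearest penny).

e^(−rT) = e^(−0.026·0.75) = 0.9807
Put-call parity: C − P = S − K·e^(−rT) = 161 − 171·0.9807 = 161 − 167.6997 = -6.6997
C = P + (C − P) = 18.64 + (-6.6997) = 11.9403

£11.94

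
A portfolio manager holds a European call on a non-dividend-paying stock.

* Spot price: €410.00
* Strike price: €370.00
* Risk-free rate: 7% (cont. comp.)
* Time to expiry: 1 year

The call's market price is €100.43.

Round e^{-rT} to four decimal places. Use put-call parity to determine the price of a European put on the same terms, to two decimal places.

exp(−rT) = exp(−0.07·1) = 0.9324
Put-call parity: C − P = S − K·e^(−rT) = 410 − 370·0.9324 = 410 − 344.9880 = 65.0120
P = C − (C − P) = 100.43 − (65.0120) = 35.4180

€35.42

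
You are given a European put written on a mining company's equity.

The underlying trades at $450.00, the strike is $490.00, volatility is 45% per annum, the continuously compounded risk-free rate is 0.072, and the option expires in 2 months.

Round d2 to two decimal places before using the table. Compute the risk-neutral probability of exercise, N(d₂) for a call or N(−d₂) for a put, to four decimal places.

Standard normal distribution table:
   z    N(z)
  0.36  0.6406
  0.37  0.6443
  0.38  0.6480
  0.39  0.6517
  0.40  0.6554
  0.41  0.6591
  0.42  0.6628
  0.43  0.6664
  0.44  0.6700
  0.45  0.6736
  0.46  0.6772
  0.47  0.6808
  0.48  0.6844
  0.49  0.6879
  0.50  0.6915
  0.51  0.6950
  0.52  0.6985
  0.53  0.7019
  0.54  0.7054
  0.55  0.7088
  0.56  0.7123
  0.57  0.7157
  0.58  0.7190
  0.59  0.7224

0.6879

T = 0.1667;  σ√T = 0.1837
d₁ = [ln(450/490) + (0.072 + ½·0.45²)·0.1667] / (σ√T) = (-0.0852 + 0.0289) / 0.1837 = -0.3064 → -0.31
d₂ = -0.3064 − 0.1837 = -0.4901 → -0.49
Risk-neutral Pr[S_T < K] = N(−d₂) = N(0.49) = 0.6879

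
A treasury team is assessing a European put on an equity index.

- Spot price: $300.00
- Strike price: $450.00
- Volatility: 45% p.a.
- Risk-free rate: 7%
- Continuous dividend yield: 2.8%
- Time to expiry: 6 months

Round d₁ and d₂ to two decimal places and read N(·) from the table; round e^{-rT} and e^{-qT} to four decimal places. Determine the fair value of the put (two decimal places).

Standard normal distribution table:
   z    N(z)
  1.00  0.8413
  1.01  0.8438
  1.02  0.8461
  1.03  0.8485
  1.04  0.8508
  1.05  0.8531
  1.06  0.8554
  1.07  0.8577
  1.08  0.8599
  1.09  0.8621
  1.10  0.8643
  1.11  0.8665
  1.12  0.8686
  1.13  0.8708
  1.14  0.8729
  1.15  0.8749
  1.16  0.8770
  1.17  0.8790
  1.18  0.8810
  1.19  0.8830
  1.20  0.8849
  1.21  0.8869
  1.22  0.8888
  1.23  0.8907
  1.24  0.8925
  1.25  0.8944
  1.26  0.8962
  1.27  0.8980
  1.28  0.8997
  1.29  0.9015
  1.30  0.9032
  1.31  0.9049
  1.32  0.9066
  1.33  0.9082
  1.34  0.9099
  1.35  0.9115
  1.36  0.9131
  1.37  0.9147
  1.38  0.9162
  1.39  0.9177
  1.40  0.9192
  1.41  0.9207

$145.08

T = 0.5;  σ√T = 0.3182
ln(S/K) + (r − q + σ²/2)T = ln(300/450) + (0.07 − 0.028 + 0.45²/2)·0.5 = -0.4055 + 0.0716 = -0.3338
d₁ = -0.3338 / 0.3182 = -1.0492 which rounds to -1.05
d₂ = d₁ − σ√T = -1.0492 − 0.3182 = -1.3674 which rounds to -1.37
exp(−qT) = exp(−0.028·0.5) = 0.9861;  exp(−rT) = exp(−0.07·0.5) = 0.9656
N(−d₂) = N(1.37) = 0.9147;  N(−d₁) = N(1.05) = 0.8531
P = 450·0.9656·0.9147 − 300·0.9861·0.8531 = 397.4554 − 252.3726 = 145.0829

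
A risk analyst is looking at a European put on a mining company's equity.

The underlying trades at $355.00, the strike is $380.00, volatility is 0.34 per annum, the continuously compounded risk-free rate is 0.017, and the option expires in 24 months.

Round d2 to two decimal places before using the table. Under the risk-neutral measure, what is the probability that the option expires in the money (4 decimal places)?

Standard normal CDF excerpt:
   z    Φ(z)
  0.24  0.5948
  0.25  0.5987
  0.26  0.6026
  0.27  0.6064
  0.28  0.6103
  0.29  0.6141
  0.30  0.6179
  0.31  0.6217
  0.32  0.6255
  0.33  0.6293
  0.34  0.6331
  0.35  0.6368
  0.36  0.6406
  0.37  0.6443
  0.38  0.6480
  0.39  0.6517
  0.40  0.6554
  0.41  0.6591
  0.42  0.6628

T = 2;  σ√T = 0.4808
ln(S/K) + (r + σ²/2)T = ln(355/380) + (0.017 + 0.34²/2)·2 = -0.0681 + 0.1496 = 0.0815
d₁ = 0.0815 / 0.4808 = 0.1696 → 0.17
d₂ = d₁ − σ√T = 0.1696 − 0.4808 = -0.3112 → -0.31
Pr(exercise) under Q = N(−d₂) = N(0.31) = 0.6217

0.6217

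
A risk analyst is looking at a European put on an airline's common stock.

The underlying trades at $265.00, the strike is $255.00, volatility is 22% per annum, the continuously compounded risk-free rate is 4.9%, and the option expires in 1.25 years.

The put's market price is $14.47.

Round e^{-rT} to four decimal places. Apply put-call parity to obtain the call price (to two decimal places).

e^(−rT) = e^(−0.049·1.25) = 0.9406
Put-call parity: C − P = S − K·e^(−rT) = 265 − 255·0.9406 = 265 − 239.8530 = 25.1470
C = P + (C − P) = 14.47 + (25.1470) = 39.6170

$39.62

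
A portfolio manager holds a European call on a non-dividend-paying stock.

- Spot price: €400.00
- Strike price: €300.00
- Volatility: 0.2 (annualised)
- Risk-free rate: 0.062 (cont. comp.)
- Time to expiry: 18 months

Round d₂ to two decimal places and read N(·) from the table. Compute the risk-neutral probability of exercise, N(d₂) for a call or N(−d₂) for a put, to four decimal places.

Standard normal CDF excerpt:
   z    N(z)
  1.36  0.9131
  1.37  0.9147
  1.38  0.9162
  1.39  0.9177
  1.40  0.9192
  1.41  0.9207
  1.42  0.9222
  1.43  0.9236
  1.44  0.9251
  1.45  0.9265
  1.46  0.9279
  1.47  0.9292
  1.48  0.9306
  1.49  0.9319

0.9236

σ√T = 0.2·√1.5 = 0.2449
d₁ = [ln(400/300) + (0.062 + 0.2²/2)·1.5] / 0.2449 = [0.2877 + 0.1230] / 0.2449 = 1.6766 ⇒ 1.68
d₂ = d₁ − σ√T = 1.6766 − 0.2449 = 1.4317 ⇒ 1.43
Pr(exercise) under Q = N(d₂) = 0.9236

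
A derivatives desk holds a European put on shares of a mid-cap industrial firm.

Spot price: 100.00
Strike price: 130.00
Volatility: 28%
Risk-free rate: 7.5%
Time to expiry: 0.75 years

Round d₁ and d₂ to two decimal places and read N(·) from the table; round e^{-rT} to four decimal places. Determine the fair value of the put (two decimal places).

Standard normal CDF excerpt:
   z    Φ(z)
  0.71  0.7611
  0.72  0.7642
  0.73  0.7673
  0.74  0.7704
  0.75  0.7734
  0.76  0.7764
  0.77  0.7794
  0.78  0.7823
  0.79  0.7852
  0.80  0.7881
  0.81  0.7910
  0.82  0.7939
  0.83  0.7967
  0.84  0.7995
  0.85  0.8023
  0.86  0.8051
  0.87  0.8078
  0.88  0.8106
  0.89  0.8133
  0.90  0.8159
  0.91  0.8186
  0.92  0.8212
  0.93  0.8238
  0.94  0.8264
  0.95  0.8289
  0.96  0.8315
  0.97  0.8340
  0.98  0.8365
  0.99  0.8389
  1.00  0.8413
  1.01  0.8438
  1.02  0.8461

25.76

T = 0.75;  σ√T = 0.2425
ln(S/K) + (r + σ²/2)T = ln(100/130) + (0.075 + 0.28²/2)·0.75 = -0.2624 + 0.0857 = -0.1767
d₁ = -0.1767 / 0.2425 = -0.7288 ⇒ -0.73
d₂ = d₁ − σ√T = -0.7288 − 0.2425 = -0.9712 ⇒ -0.97
exp(−rT) = exp(−0.075·0.75) = 0.9453
P = 130·0.9453·N(0.97) − 100·N(0.73) = 130·0.9453·0.8340 − 100·0.7673 = 102.4894 − 76.7300 = 25.7594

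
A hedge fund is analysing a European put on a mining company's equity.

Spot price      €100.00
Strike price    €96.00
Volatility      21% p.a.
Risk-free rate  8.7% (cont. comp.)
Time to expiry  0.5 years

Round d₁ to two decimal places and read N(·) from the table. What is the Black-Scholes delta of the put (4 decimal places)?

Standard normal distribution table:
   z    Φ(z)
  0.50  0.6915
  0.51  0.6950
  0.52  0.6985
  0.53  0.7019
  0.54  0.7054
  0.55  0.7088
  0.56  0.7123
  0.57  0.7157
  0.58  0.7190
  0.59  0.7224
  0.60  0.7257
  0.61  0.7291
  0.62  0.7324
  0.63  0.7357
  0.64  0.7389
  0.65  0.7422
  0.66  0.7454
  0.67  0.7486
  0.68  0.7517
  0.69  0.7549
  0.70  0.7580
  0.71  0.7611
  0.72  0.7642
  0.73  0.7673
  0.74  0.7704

-0.2611

σ√T = 0.21 × 0.7071 = 0.1485
ln(S/K) + (r + σ²/2)T = ln(100/96) + (0.087 + 0.21²/2)·0.5 = 0.0408 + 0.0545 = 0.0953
d₁ = 0.0953 / 0.1485 = 0.6421 which rounds to 0.64
N(d₁) = N(0.64) = 0.7389
Δ_put = N(d₁) − 1 = 0.7389 − 1 = -0.2611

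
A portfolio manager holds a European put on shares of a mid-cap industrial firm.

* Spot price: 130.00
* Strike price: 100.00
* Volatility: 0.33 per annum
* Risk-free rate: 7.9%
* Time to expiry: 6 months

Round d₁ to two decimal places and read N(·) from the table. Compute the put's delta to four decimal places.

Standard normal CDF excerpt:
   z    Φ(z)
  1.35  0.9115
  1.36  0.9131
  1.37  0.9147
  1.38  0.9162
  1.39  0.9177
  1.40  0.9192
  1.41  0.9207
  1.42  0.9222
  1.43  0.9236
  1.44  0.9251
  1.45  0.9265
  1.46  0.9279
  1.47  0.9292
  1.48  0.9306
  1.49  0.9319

-0.0793

T = 0.5;  σ√T = 0.2333
d₁ = [ln(130/100) + (0.079 + ½·0.33²)·0.5] / (σ√T) = (0.2624 + 0.0667) / 0.2333 = 1.4103 ≈ 1.41
N(d₁) = N(1.41) = 0.9207
Δ_put = N(d₁) − 1 = 0.9207 − 1 = -0.0793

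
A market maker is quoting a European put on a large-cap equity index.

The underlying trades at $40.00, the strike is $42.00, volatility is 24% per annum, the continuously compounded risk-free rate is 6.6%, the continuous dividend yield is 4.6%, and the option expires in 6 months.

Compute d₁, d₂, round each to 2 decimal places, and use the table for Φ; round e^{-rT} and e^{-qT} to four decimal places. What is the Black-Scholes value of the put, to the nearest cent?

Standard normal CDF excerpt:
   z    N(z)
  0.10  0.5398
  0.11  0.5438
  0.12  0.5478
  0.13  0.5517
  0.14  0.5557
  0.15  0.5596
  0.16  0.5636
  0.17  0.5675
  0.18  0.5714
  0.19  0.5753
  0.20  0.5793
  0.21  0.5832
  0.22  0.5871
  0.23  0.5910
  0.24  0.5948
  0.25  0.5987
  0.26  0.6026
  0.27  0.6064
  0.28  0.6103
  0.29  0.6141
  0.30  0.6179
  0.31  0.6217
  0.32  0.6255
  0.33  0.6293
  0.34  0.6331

σ√T = 0.24·√0.5 = 0.1697
d₁ = [ln(40/42) + (0.066 − 0.046 + 0.24²/2)·0.5] / 0.1697 = [-0.0488 + 0.0244] / 0.1697 = -0.1437 which rounds to -0.14
d₂ = d₁ − σ√T = -0.1437 − 0.1697 = -0.3134 which rounds to -0.31
e^(−qT) = e^(−0.046·0.5) = 0.9773;  e^(−rT) = e^(−0.066·0.5) = 0.9675
P = 42·0.9675·N(0.31) − 40·0.9773·N(0.14) = 42·0.9675·0.6217 − 40·0.9773·0.5557 = 25.2628 − 21.7234 = 3.5394

$3.54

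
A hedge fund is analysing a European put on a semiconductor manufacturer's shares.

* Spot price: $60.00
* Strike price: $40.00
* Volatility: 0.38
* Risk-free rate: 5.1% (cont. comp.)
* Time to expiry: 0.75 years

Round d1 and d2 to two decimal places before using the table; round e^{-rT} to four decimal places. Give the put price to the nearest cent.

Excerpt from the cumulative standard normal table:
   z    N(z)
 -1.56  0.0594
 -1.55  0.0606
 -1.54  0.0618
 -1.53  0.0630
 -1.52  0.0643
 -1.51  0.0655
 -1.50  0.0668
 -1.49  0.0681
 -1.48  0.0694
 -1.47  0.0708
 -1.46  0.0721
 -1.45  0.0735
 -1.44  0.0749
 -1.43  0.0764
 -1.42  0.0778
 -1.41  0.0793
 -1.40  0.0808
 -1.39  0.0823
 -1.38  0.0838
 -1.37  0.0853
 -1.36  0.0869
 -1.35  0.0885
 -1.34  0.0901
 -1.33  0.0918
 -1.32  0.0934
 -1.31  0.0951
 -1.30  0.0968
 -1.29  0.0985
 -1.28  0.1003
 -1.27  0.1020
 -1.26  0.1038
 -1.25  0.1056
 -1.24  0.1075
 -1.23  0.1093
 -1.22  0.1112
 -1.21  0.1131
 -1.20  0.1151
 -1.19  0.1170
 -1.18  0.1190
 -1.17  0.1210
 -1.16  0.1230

$0.65

σ√T = 0.38 × 0.8660 = 0.3291
d₁ = [ln(60/40) + (0.051 + 0.38²/2)·0.75] / 0.3291 = [0.4055 + 0.0924] / 0.3291 = 1.5129 ⇒ 1.51
d₂ = d₁ − σ√T = 1.5129 − 0.3291 = 1.1838 ⇒ 1.18
exp(−rT) = exp(−0.051·0.75) = 0.9625
N(−d₂) = N(-1.18) = 0.1190;  N(−d₁) = N(-1.51) = 0.0655
P = 40·0.9625·0.1190 − 60·0.0655 = 4.5815 − 3.9300 = 0.6515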